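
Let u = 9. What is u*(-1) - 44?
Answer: -53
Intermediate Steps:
u*(-1) - 44 = 9*(-1) - 44 = -9 - 44 = -53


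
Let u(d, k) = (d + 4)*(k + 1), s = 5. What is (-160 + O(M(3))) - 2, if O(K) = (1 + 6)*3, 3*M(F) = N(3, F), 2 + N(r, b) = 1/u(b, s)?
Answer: -141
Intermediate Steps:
u(d, k) = (1 + k)*(4 + d) (u(d, k) = (4 + d)*(1 + k) = (1 + k)*(4 + d))
N(r, b) = -2 + 1/(24 + 6*b) (N(r, b) = -2 + 1/(4 + b + 4*5 + b*5) = -2 + 1/(4 + b + 20 + 5*b) = -2 + 1/(24 + 6*b))
M(F) = (-47 - 12*F)/(18*(4 + F)) (M(F) = ((-47 - 12*F)/(6*(4 + F)))/3 = (-47 - 12*F)/(18*(4 + F)))
O(K) = 21 (O(K) = 7*3 = 21)
(-160 + O(M(3))) - 2 = (-160 + 21) - 2 = -139 - 2 = -141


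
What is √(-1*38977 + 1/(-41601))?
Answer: I*√1376638369122/5943 ≈ 197.43*I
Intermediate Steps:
√(-1*38977 + 1/(-41601)) = √(-38977 - 1/41601) = √(-1621482178/41601) = I*√1376638369122/5943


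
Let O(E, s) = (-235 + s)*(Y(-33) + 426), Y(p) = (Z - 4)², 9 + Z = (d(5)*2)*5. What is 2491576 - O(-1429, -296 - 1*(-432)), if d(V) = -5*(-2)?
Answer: 3283081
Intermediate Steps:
d(V) = 10
Z = 91 (Z = -9 + (10*2)*5 = -9 + 20*5 = -9 + 100 = 91)
Y(p) = 7569 (Y(p) = (91 - 4)² = 87² = 7569)
O(E, s) = -1878825 + 7995*s (O(E, s) = (-235 + s)*(7569 + 426) = (-235 + s)*7995 = -1878825 + 7995*s)
2491576 - O(-1429, -296 - 1*(-432)) = 2491576 - (-1878825 + 7995*(-296 - 1*(-432))) = 2491576 - (-1878825 + 7995*(-296 + 432)) = 2491576 - (-1878825 + 7995*136) = 2491576 - (-1878825 + 1087320) = 2491576 - 1*(-791505) = 2491576 + 791505 = 3283081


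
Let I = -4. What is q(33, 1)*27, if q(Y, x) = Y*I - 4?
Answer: -3672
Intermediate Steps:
q(Y, x) = -4 - 4*Y (q(Y, x) = Y*(-4) - 4 = -4*Y - 4 = -4 - 4*Y)
q(33, 1)*27 = (-4 - 4*33)*27 = (-4 - 132)*27 = -136*27 = -3672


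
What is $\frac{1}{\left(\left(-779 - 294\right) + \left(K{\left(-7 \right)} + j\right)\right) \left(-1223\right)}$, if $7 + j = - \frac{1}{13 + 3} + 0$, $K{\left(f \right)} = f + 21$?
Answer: $\frac{16}{20860711} \approx 7.6699 \cdot 10^{-7}$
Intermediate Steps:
$K{\left(f \right)} = 21 + f$
$j = - \frac{113}{16}$ ($j = -7 + \left(- \frac{1}{13 + 3} + 0\right) = -7 + \left(- \frac{1}{16} + 0\right) = -7 - \frac{1}{16} = - \frac{113}{16} \approx -7.0625$)
$\frac{1}{\left(\left(-779 - 294\right) + \left(K{\left(-7 \right)} + j\right)\right) \left(-1223\right)} = \frac{1}{\left(\left(-779 - 294\right) + \left(\left(21 - 7\right) - \frac{113}{16}\right)\right) \left(-1223\right)} = \frac{1}{\left(-1073 + \left(14 - \frac{113}{16}\right)\right) \left(-1223\right)} = \frac{1}{\left(-1073 + \frac{111}{16}\right) \left(-1223\right)} = \frac{1}{\left(- \frac{17057}{16}\right) \left(-1223\right)} = \frac{1}{\frac{20860711}{16}} = \frac{16}{20860711}$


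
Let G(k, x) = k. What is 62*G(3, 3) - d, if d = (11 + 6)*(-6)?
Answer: 288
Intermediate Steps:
d = -102 (d = 17*(-6) = -102)
62*G(3, 3) - d = 62*3 - 1*(-102) = 186 + 102 = 288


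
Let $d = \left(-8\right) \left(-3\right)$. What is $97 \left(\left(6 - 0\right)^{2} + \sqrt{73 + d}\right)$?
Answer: $3492 + 97 \sqrt{97} \approx 4447.3$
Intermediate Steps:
$d = 24$
$97 \left(\left(6 - 0\right)^{2} + \sqrt{73 + d}\right) = 97 \left(\left(6 - 0\right)^{2} + \sqrt{73 + 24}\right) = 97 \left(\left(6 + 0\right)^{2} + \sqrt{97}\right) = 97 \left(6^{2} + \sqrt{97}\right) = 97 \left(36 + \sqrt{97}\right) = 3492 + 97 \sqrt{97}$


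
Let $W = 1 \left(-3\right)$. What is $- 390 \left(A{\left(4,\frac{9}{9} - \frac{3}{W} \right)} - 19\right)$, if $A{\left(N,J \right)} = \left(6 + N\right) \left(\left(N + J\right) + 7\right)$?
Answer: $-43290$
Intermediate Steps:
$W = -3$
$A{\left(N,J \right)} = \left(6 + N\right) \left(7 + J + N\right)$ ($A{\left(N,J \right)} = \left(6 + N\right) \left(\left(J + N\right) + 7\right) = \left(6 + N\right) \left(7 + J + N\right)$)
$- 390 \left(A{\left(4,\frac{9}{9} - \frac{3}{W} \right)} - 19\right) = - 390 \left(\left(42 + 4^{2} + 6 \left(\frac{9}{9} - \frac{3}{-3}\right) + 13 \cdot 4 + \left(\frac{9}{9} - \frac{3}{-3}\right) 4\right) - 19\right) = - 390 \left(\left(42 + 16 + 6 \left(9 \cdot \frac{1}{9} - -1\right) + 52 + \left(9 \cdot \frac{1}{9} - -1\right) 4\right) - 19\right) = - 390 \left(\left(42 + 16 + 6 \left(1 + 1\right) + 52 + \left(1 + 1\right) 4\right) - 19\right) = - 390 \left(\left(42 + 16 + 6 \cdot 2 + 52 + 2 \cdot 4\right) - 19\right) = - 390 \left(\left(42 + 16 + 12 + 52 + 8\right) - 19\right) = - 390 \left(130 - 19\right) = \left(-390\right) 111 = -43290$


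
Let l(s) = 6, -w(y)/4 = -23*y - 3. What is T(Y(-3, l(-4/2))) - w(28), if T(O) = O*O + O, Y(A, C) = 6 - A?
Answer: -2498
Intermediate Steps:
w(y) = 12 + 92*y (w(y) = -4*(-23*y - 3) = -4*(-3 - 23*y) = 12 + 92*y)
T(O) = O + O² (T(O) = O² + O = O + O²)
T(Y(-3, l(-4/2))) - w(28) = (6 - 1*(-3))*(1 + (6 - 1*(-3))) - (12 + 92*28) = (6 + 3)*(1 + (6 + 3)) - (12 + 2576) = 9*(1 + 9) - 1*2588 = 9*10 - 2588 = 90 - 2588 = -2498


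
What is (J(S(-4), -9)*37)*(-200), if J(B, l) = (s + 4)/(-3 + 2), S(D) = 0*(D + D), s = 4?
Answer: 59200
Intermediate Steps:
S(D) = 0 (S(D) = 0*(2*D) = 0)
J(B, l) = -8 (J(B, l) = (4 + 4)/(-3 + 2) = 8/(-1) = 8*(-1) = -8)
(J(S(-4), -9)*37)*(-200) = -8*37*(-200) = -296*(-200) = 59200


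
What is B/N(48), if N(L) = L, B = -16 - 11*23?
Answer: -269/48 ≈ -5.6042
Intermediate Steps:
B = -269 (B = -16 - 253 = -269)
B/N(48) = -269/48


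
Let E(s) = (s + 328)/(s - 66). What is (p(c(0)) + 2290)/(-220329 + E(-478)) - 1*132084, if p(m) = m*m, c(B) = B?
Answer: -7915717209572/59929413 ≈ -1.3208e+5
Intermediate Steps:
E(s) = (328 + s)/(-66 + s)
p(m) = m²
(p(c(0)) + 2290)/(-220329 + E(-478)) - 1*132084 = (0² + 2290)/(-220329 + (328 - 478)/(-66 - 478)) - 1*132084 = (0 + 2290)/(-220329 - 150/(-544)) - 132084 = 2290/(-220329 - 1/544*(-150)) - 132084 = 2290/(-220329 + 75/272) - 132084 = 2290/(-59929413/272) - 132084 = 2290*(-272/59929413) - 132084 = -622880/59929413 - 132084 = -7915717209572/59929413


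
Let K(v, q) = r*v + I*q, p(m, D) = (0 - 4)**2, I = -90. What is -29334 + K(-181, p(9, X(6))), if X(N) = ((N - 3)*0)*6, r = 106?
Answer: -49960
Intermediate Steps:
X(N) = 0 (X(N) = ((-3 + N)*0)*6 = 0*6 = 0)
p(m, D) = 16 (p(m, D) = (-4)**2 = 16)
K(v, q) = -90*q + 106*v (K(v, q) = 106*v - 90*q = -90*q + 106*v)
-29334 + K(-181, p(9, X(6))) = -29334 + (-90*16 + 106*(-181)) = -29334 + (-1440 - 19186) = -29334 - 20626 = -49960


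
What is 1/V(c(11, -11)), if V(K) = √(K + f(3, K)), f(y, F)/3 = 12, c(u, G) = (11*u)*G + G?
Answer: -I*√1306/1306 ≈ -0.027671*I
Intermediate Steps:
c(u, G) = G + 11*G*u (c(u, G) = 11*G*u + G = G + 11*G*u)
f(y, F) = 36 (f(y, F) = 3*12 = 36)
V(K) = √(36 + K) (V(K) = √(K + 36) = √(36 + K))
1/V(c(11, -11)) = 1/(√(36 - 11*(1 + 11*11))) = 1/(√(36 - 11*(1 + 121))) = 1/(√(36 - 11*122)) = 1/(√(36 - 1342)) = 1/(√(-1306)) = 1/(I*√1306) = -I*√1306/1306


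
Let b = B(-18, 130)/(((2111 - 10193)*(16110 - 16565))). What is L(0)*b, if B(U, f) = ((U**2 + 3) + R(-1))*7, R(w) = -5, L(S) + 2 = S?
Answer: -322/262665 ≈ -0.0012259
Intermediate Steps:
L(S) = -2 + S
B(U, f) = -14 + 7*U**2 (B(U, f) = ((U**2 + 3) - 5)*7 = ((3 + U**2) - 5)*7 = (-2 + U**2)*7 = -14 + 7*U**2)
b = 161/262665 (b = (-14 + 7*(-18)**2)/(((2111 - 10193)*(16110 - 16565))) = (-14 + 7*324)/((-8082*(-455))) = (-14 + 2268)/3677310 = 2254*(1/3677310) = 161/262665 ≈ 0.00061295)
L(0)*b = (-2 + 0)*(161/262665) = -2*161/262665 = -322/262665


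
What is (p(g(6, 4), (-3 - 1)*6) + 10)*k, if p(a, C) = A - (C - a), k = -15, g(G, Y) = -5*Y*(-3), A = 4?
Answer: -1470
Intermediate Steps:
g(G, Y) = 15*Y
p(a, C) = 4 + a - C (p(a, C) = 4 - (C - a) = 4 + (a - C) = 4 + a - C)
(p(g(6, 4), (-3 - 1)*6) + 10)*k = ((4 + 15*4 - (-3 - 1)*6) + 10)*(-15) = ((4 + 60 - (-4)*6) + 10)*(-15) = ((4 + 60 - 1*(-24)) + 10)*(-15) = ((4 + 60 + 24) + 10)*(-15) = (88 + 10)*(-15) = 98*(-15) = -1470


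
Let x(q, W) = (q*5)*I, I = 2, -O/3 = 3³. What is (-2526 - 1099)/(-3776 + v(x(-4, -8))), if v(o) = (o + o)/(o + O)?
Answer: 438625/456816 ≈ 0.96018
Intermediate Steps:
O = -81 (O = -3*3³ = -3*27 = -81)
x(q, W) = 10*q (x(q, W) = (q*5)*2 = (5*q)*2 = 10*q)
v(o) = 2*o/(-81 + o) (v(o) = (o + o)/(o - 81) = (2*o)/(-81 + o) = 2*o/(-81 + o))
(-2526 - 1099)/(-3776 + v(x(-4, -8))) = (-2526 - 1099)/(-3776 + 2*(10*(-4))/(-81 + 10*(-4))) = -3625/(-3776 + 2*(-40)/(-81 - 40)) = -3625/(-3776 + 2*(-40)/(-121)) = -3625/(-3776 + 2*(-40)*(-1/121)) = -3625/(-3776 + 80/121) = -3625/(-456816/121) = -3625*(-121/456816) = 438625/456816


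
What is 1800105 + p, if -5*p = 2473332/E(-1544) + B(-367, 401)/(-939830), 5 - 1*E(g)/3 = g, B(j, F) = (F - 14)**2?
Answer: 13102159718039411/7278983350 ≈ 1.8000e+6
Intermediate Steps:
B(j, F) = (-14 + F)**2
E(g) = 15 - 3*g
p = -774605212339/7278983350 (p = -(2473332/(15 - 3*(-1544)) + (-14 + 401)**2/(-939830))/5 = -(2473332/(15 + 4632) + 387**2*(-1/939830))/5 = -(2473332/4647 + 149769*(-1/939830))/5 = -(2473332*(1/4647) - 149769/939830)/5 = -(824444/1549 - 149769/939830)/5 = -1/5*774605212339/1455796670 = -774605212339/7278983350 ≈ -106.42)
1800105 + p = 1800105 - 774605212339/7278983350 = 13102159718039411/7278983350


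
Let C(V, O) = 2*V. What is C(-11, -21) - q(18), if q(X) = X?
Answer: -40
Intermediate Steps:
C(-11, -21) - q(18) = 2*(-11) - 1*18 = -22 - 18 = -40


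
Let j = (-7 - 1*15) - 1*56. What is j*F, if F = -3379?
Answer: 263562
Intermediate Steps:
j = -78 (j = (-7 - 15) - 56 = -22 - 56 = -78)
j*F = -78*(-3379) = 263562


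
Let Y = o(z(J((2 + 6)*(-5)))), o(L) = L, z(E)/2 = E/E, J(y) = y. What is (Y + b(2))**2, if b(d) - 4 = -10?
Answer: 16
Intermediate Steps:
b(d) = -6 (b(d) = 4 - 10 = -6)
z(E) = 2 (z(E) = 2*(E/E) = 2*1 = 2)
Y = 2
(Y + b(2))**2 = (2 - 6)**2 = (-4)**2 = 16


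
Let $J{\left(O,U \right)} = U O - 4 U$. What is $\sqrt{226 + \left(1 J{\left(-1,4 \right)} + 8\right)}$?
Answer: $\sqrt{214} \approx 14.629$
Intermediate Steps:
$J{\left(O,U \right)} = - 4 U + O U$ ($J{\left(O,U \right)} = O U - 4 U = - 4 U + O U$)
$\sqrt{226 + \left(1 J{\left(-1,4 \right)} + 8\right)} = \sqrt{226 + \left(1 \cdot 4 \left(-4 - 1\right) + 8\right)} = \sqrt{226 + \left(1 \cdot 4 \left(-5\right) + 8\right)} = \sqrt{226 + \left(1 \left(-20\right) + 8\right)} = \sqrt{226 + \left(-20 + 8\right)} = \sqrt{226 - 12} = \sqrt{214}$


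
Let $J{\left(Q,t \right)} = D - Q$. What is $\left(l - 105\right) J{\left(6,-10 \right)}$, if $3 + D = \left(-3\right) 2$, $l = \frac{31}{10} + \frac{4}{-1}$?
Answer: $\frac{3177}{2} \approx 1588.5$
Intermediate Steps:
$l = - \frac{9}{10}$ ($l = 31 \cdot \frac{1}{10} + 4 \left(-1\right) = \frac{31}{10} - 4 = - \frac{9}{10} \approx -0.9$)
$D = -9$ ($D = -3 - 6 = -9$)
$J{\left(Q,t \right)} = -9 - Q$
$\left(l - 105\right) J{\left(6,-10 \right)} = \left(- \frac{9}{10} - 105\right) \left(-9 - 6\right) = - \frac{1059 \left(-9 - 6\right)}{10} = \left(- \frac{1059}{10}\right) \left(-15\right) = \frac{3177}{2}$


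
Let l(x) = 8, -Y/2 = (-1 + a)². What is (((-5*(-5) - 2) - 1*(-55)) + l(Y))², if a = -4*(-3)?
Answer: 7396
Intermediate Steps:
a = 12
Y = -242 (Y = -2*(-1 + 12)² = -2*11² = -2*121 = -242)
(((-5*(-5) - 2) - 1*(-55)) + l(Y))² = (((-5*(-5) - 2) - 1*(-55)) + 8)² = (((25 - 2) + 55) + 8)² = ((23 + 55) + 8)² = (78 + 8)² = 86² = 7396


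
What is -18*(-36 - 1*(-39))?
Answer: -54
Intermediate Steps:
-18*(-36 - 1*(-39)) = -18*(-36 + 39) = -18*3 = -54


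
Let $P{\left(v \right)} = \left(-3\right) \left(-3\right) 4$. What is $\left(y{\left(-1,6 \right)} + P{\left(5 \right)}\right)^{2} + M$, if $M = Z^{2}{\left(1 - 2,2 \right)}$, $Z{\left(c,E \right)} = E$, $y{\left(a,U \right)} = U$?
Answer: $1768$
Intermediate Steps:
$P{\left(v \right)} = 36$ ($P{\left(v \right)} = 9 \cdot 4 = 36$)
$M = 4$ ($M = 2^{2} = 4$)
$\left(y{\left(-1,6 \right)} + P{\left(5 \right)}\right)^{2} + M = \left(6 + 36\right)^{2} + 4 = 42^{2} + 4 = 1764 + 4 = 1768$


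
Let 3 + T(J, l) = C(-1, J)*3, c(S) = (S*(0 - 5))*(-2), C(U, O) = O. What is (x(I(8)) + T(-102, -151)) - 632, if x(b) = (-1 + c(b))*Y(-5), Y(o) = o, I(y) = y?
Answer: -1336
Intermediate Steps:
c(S) = 10*S (c(S) = (S*(-5))*(-2) = -5*S*(-2) = 10*S)
T(J, l) = -3 + 3*J (T(J, l) = -3 + J*3 = -3 + 3*J)
x(b) = 5 - 50*b (x(b) = (-1 + 10*b)*(-5) = 5 - 50*b)
(x(I(8)) + T(-102, -151)) - 632 = ((5 - 50*8) + (-3 + 3*(-102))) - 632 = ((5 - 400) + (-3 - 306)) - 632 = (-395 - 309) - 632 = -704 - 632 = -1336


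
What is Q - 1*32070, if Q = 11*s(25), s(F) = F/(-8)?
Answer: -256835/8 ≈ -32104.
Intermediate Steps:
s(F) = -F/8 (s(F) = F*(-⅛) = -F/8)
Q = -275/8 (Q = 11*(-⅛*25) = 11*(-25/8) = -275/8 ≈ -34.375)
Q - 1*32070 = -275/8 - 1*32070 = -275/8 - 32070 = -256835/8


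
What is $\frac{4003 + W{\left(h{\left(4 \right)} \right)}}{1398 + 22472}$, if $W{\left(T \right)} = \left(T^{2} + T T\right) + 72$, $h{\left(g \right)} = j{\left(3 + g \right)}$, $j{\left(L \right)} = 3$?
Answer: $\frac{4093}{23870} \approx 0.17147$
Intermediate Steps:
$h{\left(g \right)} = 3$
$W{\left(T \right)} = 72 + 2 T^{2}$ ($W{\left(T \right)} = \left(T^{2} + T^{2}\right) + 72 = 2 T^{2} + 72 = 72 + 2 T^{2}$)
$\frac{4003 + W{\left(h{\left(4 \right)} \right)}}{1398 + 22472} = \frac{4003 + \left(72 + 2 \cdot 3^{2}\right)}{1398 + 22472} = \frac{4003 + \left(72 + 2 \cdot 9\right)}{23870} = \left(4003 + \left(72 + 18\right)\right) \frac{1}{23870} = \left(4003 + 90\right) \frac{1}{23870} = 4093 \cdot \frac{1}{23870} = \frac{4093}{23870}$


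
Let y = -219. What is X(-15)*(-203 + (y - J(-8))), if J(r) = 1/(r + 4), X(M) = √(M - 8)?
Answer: -1687*I*√23/4 ≈ -2022.6*I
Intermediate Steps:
X(M) = √(-8 + M)
J(r) = 1/(4 + r)
X(-15)*(-203 + (y - J(-8))) = √(-8 - 15)*(-203 + (-219 - 1/(4 - 8))) = √(-23)*(-203 + (-219 - 1/(-4))) = (I*√23)*(-203 + (-219 - 1*(-¼))) = (I*√23)*(-203 + (-219 + ¼)) = (I*√23)*(-203 - 875/4) = (I*√23)*(-1687/4) = -1687*I*√23/4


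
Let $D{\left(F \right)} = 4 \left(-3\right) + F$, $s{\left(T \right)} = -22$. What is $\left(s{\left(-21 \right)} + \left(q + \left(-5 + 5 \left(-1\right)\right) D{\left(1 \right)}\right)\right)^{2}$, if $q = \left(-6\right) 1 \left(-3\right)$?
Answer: $11236$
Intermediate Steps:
$D{\left(F \right)} = -12 + F$
$q = 18$ ($q = \left(-6\right) \left(-3\right) = 18$)
$\left(s{\left(-21 \right)} + \left(q + \left(-5 + 5 \left(-1\right)\right) D{\left(1 \right)}\right)\right)^{2} = \left(-22 + \left(18 + \left(-5 + 5 \left(-1\right)\right) \left(-12 + 1\right)\right)\right)^{2} = \left(-22 + \left(18 + \left(-5 - 5\right) \left(-11\right)\right)\right)^{2} = \left(-22 + \left(18 - -110\right)\right)^{2} = \left(-22 + \left(18 + 110\right)\right)^{2} = \left(-22 + 128\right)^{2} = 106^{2} = 11236$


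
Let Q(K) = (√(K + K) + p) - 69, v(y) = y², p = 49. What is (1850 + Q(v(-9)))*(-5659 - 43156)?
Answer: -89331450 - 439335*√2 ≈ -8.9953e+7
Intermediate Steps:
Q(K) = -20 + √2*√K (Q(K) = (√(K + K) + 49) - 69 = (√(2*K) + 49) - 69 = (√2*√K + 49) - 69 = (49 + √2*√K) - 69 = -20 + √2*√K)
(1850 + Q(v(-9)))*(-5659 - 43156) = (1850 + (-20 + √2*√((-9)²)))*(-5659 - 43156) = (1850 + (-20 + √2*√81))*(-48815) = (1850 + (-20 + √2*9))*(-48815) = (1850 + (-20 + 9*√2))*(-48815) = (1830 + 9*√2)*(-48815) = -89331450 - 439335*√2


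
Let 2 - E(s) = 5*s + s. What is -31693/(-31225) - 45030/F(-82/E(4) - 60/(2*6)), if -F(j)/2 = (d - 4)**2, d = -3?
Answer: 704583832/1530025 ≈ 460.50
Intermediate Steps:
E(s) = 2 - 6*s (E(s) = 2 - (5*s + s) = 2 - 6*s)
F(j) = -98 (F(j) = -2*(-3 - 4)**2 = -2*(-7)**2 = -2*49 = -98)
-31693/(-31225) - 45030/F(-82/E(4) - 60/(2*6)) = -31693/(-31225) - 45030/(-98) = -31693*(-1/31225) - 45030*(-1/98) = 31693/31225 + 22515/49 = 704583832/1530025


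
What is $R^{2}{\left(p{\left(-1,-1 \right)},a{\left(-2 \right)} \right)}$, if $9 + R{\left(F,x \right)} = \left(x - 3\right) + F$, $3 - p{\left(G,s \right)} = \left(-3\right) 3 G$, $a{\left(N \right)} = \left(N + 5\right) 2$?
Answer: $144$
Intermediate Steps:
$a{\left(N \right)} = 10 + 2 N$ ($a{\left(N \right)} = \left(5 + N\right) 2 = 10 + 2 N$)
$p{\left(G,s \right)} = 3 + 9 G$ ($p{\left(G,s \right)} = 3 - \left(-3\right) 3 G = 3 - - 9 G = 3 + 9 G$)
$R{\left(F,x \right)} = -12 + F + x$ ($R{\left(F,x \right)} = -9 + \left(\left(x - 3\right) + F\right) = -9 + \left(\left(-3 + x\right) + F\right) = -9 + \left(-3 + F + x\right) = -12 + F + x$)
$R^{2}{\left(p{\left(-1,-1 \right)},a{\left(-2 \right)} \right)} = \left(-12 + \left(3 + 9 \left(-1\right)\right) + \left(10 + 2 \left(-2\right)\right)\right)^{2} = \left(-12 + \left(3 - 9\right) + \left(10 - 4\right)\right)^{2} = \left(-12 - 6 + 6\right)^{2} = \left(-12\right)^{2} = 144$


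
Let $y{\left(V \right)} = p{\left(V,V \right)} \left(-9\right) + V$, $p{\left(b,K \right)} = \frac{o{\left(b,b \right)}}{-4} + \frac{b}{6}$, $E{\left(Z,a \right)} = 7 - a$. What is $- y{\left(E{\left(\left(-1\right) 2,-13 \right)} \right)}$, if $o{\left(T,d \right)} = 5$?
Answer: $- \frac{5}{4} \approx -1.25$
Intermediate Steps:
$p{\left(b,K \right)} = - \frac{5}{4} + \frac{b}{6}$ ($p{\left(b,K \right)} = \frac{5}{-4} + \frac{b}{6} = 5 \left(- \frac{1}{4}\right) + b \frac{1}{6} = - \frac{5}{4} + \frac{b}{6}$)
$y{\left(V \right)} = \frac{45}{4} - \frac{V}{2}$ ($y{\left(V \right)} = \left(- \frac{5}{4} + \frac{V}{6}\right) \left(-9\right) + V = \left(\frac{45}{4} - \frac{3 V}{2}\right) + V = \frac{45}{4} - \frac{V}{2}$)
$- y{\left(E{\left(\left(-1\right) 2,-13 \right)} \right)} = - (\frac{45}{4} - \frac{7 - -13}{2}) = - (\frac{45}{4} - \frac{7 + 13}{2}) = - (\frac{45}{4} - 10) = \left(-1\right) \frac{5}{4} = - \frac{5}{4}$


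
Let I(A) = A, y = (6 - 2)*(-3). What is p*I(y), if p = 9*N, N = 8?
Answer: -864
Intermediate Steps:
y = -12 (y = 4*(-3) = -12)
p = 72 (p = 9*8 = 72)
p*I(y) = 72*(-12) = -864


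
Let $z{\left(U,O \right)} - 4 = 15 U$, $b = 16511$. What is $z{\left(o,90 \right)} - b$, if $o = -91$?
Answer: $-17872$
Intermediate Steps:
$z{\left(U,O \right)} = 4 + 15 U$
$z{\left(o,90 \right)} - b = \left(4 + 15 \left(-91\right)\right) - 16511 = \left(4 - 1365\right) - 16511 = -1361 - 16511 = -17872$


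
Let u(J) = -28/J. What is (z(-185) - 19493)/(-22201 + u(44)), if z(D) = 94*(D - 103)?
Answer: 512215/244218 ≈ 2.0974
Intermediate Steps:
z(D) = -9682 + 94*D (z(D) = 94*(-103 + D) = -9682 + 94*D)
(z(-185) - 19493)/(-22201 + u(44)) = ((-9682 + 94*(-185)) - 19493)/(-22201 - 28/44) = ((-9682 - 17390) - 19493)/(-22201 - 28*1/44) = (-27072 - 19493)/(-22201 - 7/11) = -46565/(-244218/11) = -46565*(-11/244218) = 512215/244218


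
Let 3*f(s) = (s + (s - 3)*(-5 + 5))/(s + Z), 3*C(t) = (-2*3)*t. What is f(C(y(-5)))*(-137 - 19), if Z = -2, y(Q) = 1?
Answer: -26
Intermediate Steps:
C(t) = -2*t (C(t) = ((-2*3)*t)/3 = (-6*t)/3 = -2*t)
f(s) = s/(3*(-2 + s)) (f(s) = ((s + (s - 3)*(-5 + 5))/(s - 2))/3 = ((s + (-3 + s)*0)/(-2 + s))/3 = ((s + 0)/(-2 + s))/3 = (s/(-2 + s))/3 = s/(3*(-2 + s)))
f(C(y(-5)))*(-137 - 19) = ((-2*1)/(3*(-2 - 2*1)))*(-137 - 19) = ((⅓)*(-2)/(-2 - 2))*(-156) = ((⅓)*(-2)/(-4))*(-156) = ((⅓)*(-2)*(-¼))*(-156) = (⅙)*(-156) = -26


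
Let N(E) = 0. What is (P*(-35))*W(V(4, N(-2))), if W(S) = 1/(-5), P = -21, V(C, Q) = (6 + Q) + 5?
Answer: -147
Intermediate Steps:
V(C, Q) = 11 + Q
W(S) = -⅕
(P*(-35))*W(V(4, N(-2))) = -21*(-35)*(-⅕) = 735*(-⅕) = -147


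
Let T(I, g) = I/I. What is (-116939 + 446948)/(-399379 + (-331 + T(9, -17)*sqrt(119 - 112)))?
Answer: -43969299130/53256028031 - 110003*sqrt(7)/53256028031 ≈ -0.82563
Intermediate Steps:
T(I, g) = 1
(-116939 + 446948)/(-399379 + (-331 + T(9, -17)*sqrt(119 - 112))) = (-116939 + 446948)/(-399379 + (-331 + 1*sqrt(119 - 112))) = 330009/(-399379 + (-331 + 1*sqrt(7))) = 330009/(-399379 + (-331 + sqrt(7))) = 330009/(-399710 + sqrt(7))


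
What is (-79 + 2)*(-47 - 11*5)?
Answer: 7854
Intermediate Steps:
(-79 + 2)*(-47 - 11*5) = -77*(-47 - 55) = -77*(-102) = 7854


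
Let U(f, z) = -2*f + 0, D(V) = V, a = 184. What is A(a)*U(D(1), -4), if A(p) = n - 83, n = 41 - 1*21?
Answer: 126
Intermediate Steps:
n = 20 (n = 41 - 21 = 20)
A(p) = -63 (A(p) = 20 - 83 = -63)
U(f, z) = -2*f
A(a)*U(D(1), -4) = -(-126) = -63*(-2) = 126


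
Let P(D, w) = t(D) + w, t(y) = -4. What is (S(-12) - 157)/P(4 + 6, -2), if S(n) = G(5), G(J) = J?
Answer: 76/3 ≈ 25.333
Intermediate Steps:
P(D, w) = -4 + w
S(n) = 5
(S(-12) - 157)/P(4 + 6, -2) = (5 - 157)/(-4 - 2) = -152/(-6) = -1/6*(-152) = 76/3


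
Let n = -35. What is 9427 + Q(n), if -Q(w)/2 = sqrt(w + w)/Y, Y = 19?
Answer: 9427 - 2*I*sqrt(70)/19 ≈ 9427.0 - 0.88069*I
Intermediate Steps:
Q(w) = -2*sqrt(2)*sqrt(w)/19 (Q(w) = -2*sqrt(w + w)/19 = -2*sqrt(2*w)/19 = -2*sqrt(2)*sqrt(w)/19)
9427 + Q(n) = 9427 - 2*sqrt(2)*sqrt(-35)/19 = 9427 - 2*sqrt(2)*I*sqrt(35)/19 = 9427 - 2*I*sqrt(70)/19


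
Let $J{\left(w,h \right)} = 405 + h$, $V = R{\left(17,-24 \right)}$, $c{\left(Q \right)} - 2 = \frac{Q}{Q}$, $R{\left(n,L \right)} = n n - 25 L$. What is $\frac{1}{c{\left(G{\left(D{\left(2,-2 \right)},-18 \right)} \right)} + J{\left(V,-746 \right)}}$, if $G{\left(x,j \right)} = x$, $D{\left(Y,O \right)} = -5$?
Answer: $- \frac{1}{338} \approx -0.0029586$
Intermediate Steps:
$R{\left(n,L \right)} = n^{2} - 25 L$
$c{\left(Q \right)} = 3$ ($c{\left(Q \right)} = 2 + \frac{Q}{Q} = 2 + 1 = 3$)
$V = 889$ ($V = 17^{2} - -600 = 289 + 600 = 889$)
$\frac{1}{c{\left(G{\left(D{\left(2,-2 \right)},-18 \right)} \right)} + J{\left(V,-746 \right)}} = \frac{1}{3 + \left(405 - 746\right)} = \frac{1}{3 - 341} = \frac{1}{-338} = - \frac{1}{338}$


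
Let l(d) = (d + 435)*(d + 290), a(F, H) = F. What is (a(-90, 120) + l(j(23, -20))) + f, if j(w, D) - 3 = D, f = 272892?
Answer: 386916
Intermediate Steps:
j(w, D) = 3 + D
l(d) = (290 + d)*(435 + d) (l(d) = (435 + d)*(290 + d) = (290 + d)*(435 + d))
(a(-90, 120) + l(j(23, -20))) + f = (-90 + (126150 + (3 - 20)**2 + 725*(3 - 20))) + 272892 = (-90 + (126150 + (-17)**2 + 725*(-17))) + 272892 = (-90 + (126150 + 289 - 12325)) + 272892 = (-90 + 114114) + 272892 = 114024 + 272892 = 386916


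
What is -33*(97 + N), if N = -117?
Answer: 660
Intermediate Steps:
-33*(97 + N) = -33*(97 - 117) = -33*(-20) = 660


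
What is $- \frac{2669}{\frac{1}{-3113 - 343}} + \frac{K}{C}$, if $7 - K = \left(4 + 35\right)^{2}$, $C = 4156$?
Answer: $\frac{19167604235}{2078} \approx 9.2241 \cdot 10^{6}$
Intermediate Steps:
$K = -1514$ ($K = 7 - \left(4 + 35\right)^{2} = 7 - 39^{2} = 7 - 1521 = -1514$)
$- \frac{2669}{\frac{1}{-3113 - 343}} + \frac{K}{C} = - \frac{2669}{\frac{1}{-3113 - 343}} - \frac{1514}{4156} = - \frac{2669}{\frac{1}{-3456}} - \frac{757}{2078} = - \frac{2669}{- \frac{1}{3456}} - \frac{757}{2078} = \left(-2669\right) \left(-3456\right) - \frac{757}{2078} = 9224064 - \frac{757}{2078} = \frac{19167604235}{2078}$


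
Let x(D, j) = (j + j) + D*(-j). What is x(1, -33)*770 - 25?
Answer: -25435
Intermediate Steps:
x(D, j) = 2*j - D*j
x(1, -33)*770 - 25 = -33*(2 - 1*1)*770 - 25 = -33*(2 - 1)*770 - 25 = -33*1*770 - 25 = -33*770 - 25 = -25410 - 25 = -25435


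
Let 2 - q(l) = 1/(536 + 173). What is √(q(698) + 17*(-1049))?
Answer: 2*I*√2240826405/709 ≈ 133.53*I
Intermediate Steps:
q(l) = 1417/709 (q(l) = 2 - 1/(536 + 173) = 2 - 1/709 = 1417/709)
√(q(698) + 17*(-1049)) = √(1417/709 + 17*(-1049)) = √(1417/709 - 17833) = √(-12642180/709) = 2*I*√2240826405/709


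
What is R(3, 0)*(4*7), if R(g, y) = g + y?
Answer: 84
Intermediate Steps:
R(3, 0)*(4*7) = (3 + 0)*(4*7) = 3*28 = 84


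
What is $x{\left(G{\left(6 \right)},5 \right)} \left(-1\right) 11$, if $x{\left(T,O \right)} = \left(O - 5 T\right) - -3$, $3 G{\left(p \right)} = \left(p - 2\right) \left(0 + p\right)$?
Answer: $352$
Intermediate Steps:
$G{\left(p \right)} = \frac{p \left(-2 + p\right)}{3}$ ($G{\left(p \right)} = \frac{\left(p - 2\right) \left(0 + p\right)}{3} = \frac{\left(-2 + p\right) p}{3} = \frac{p \left(-2 + p\right)}{3}$)
$x{\left(T,O \right)} = 3 + O - 5 T$ ($x{\left(T,O \right)} = \left(O - 5 T\right) + 3 = 3 + O - 5 T$)
$x{\left(G{\left(6 \right)},5 \right)} \left(-1\right) 11 = \left(3 + 5 - 5 \cdot \frac{1}{3} \cdot 6 \left(-2 + 6\right)\right) \left(-1\right) 11 = \left(3 + 5 - 5 \cdot \frac{1}{3} \cdot 6 \cdot 4\right) \left(-1\right) 11 = \left(3 + 5 - 40\right) \left(-1\right) 11 = \left(-32\right) \left(-1\right) 11 = 32 \cdot 11 = 352$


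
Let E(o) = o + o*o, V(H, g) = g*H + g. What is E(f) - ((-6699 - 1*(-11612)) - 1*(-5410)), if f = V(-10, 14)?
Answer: 5427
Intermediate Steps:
V(H, g) = g + H*g (V(H, g) = H*g + g = g + H*g)
f = -126 (f = 14*(1 - 10) = 14*(-9) = -126)
E(o) = o + o**2
E(f) - ((-6699 - 1*(-11612)) - 1*(-5410)) = -126*(1 - 126) - ((-6699 - 1*(-11612)) - 1*(-5410)) = -126*(-125) - ((-6699 + 11612) + 5410) = 15750 - (4913 + 5410) = 15750 - 1*10323 = 15750 - 10323 = 5427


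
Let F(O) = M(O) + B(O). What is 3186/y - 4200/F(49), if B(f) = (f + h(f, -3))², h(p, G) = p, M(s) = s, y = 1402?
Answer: 1776147/966679 ≈ 1.8374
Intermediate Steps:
B(f) = 4*f² (B(f) = (f + f)² = (2*f)² = 4*f²)
F(O) = O + 4*O²
3186/y - 4200/F(49) = 3186/1402 - 4200*1/(49*(1 + 4*49)) = 3186*(1/1402) - 4200*1/(49*(1 + 196)) = 1593/701 - 4200/(49*197) = 1593/701 - 4200/9653 = 1593/701 - 4200*1/9653 = 1593/701 - 600/1379 = 1776147/966679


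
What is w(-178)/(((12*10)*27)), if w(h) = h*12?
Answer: -89/135 ≈ -0.65926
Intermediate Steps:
w(h) = 12*h
w(-178)/(((12*10)*27)) = (12*(-178))/(((12*10)*27)) = -2136/(120*27) = -2136/3240 = -2136*1/3240 = -89/135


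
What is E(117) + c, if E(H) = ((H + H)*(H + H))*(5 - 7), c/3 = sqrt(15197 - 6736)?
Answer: -109512 + 3*sqrt(8461) ≈ -1.0924e+5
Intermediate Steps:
c = 3*sqrt(8461) (c = 3*sqrt(15197 - 6736) = 3*sqrt(8461) ≈ 275.95)
E(H) = -8*H**2 (E(H) = ((2*H)*(2*H))*(-2) = (4*H**2)*(-2) = -8*H**2)
E(117) + c = -8*117**2 + 3*sqrt(8461) = -8*13689 + 3*sqrt(8461) = -109512 + 3*sqrt(8461)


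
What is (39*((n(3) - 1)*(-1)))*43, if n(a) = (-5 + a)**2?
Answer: -5031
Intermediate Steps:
(39*((n(3) - 1)*(-1)))*43 = (39*(((-5 + 3)**2 - 1)*(-1)))*43 = (39*(((-2)**2 - 1)*(-1)))*43 = (39*((4 - 1)*(-1)))*43 = (39*(3*(-1)))*43 = (39*(-3))*43 = -117*43 = -5031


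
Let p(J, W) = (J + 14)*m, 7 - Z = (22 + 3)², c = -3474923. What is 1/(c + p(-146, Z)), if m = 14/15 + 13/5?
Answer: -5/17376947 ≈ -2.8774e-7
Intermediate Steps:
m = 53/15 (m = 14*(1/15) + 13*(⅕) = 14/15 + 13/5 = 53/15 ≈ 3.5333)
Z = -618 (Z = 7 - (22 + 3)² = 7 - 1*25² = 7 - 1*625 = 7 - 625 = -618)
p(J, W) = 742/15 + 53*J/15 (p(J, W) = (J + 14)*(53/15) = (14 + J)*(53/15) = 742/15 + 53*J/15)
1/(c + p(-146, Z)) = 1/(-3474923 + (742/15 + (53/15)*(-146))) = 1/(-3474923 + (742/15 - 7738/15)) = 1/(-3474923 - 2332/5) = 1/(-17376947/5) = -5/17376947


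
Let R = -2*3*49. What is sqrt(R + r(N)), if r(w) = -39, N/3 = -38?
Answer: 3*I*sqrt(37) ≈ 18.248*I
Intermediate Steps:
N = -114 (N = 3*(-38) = -114)
R = -294 (R = -6*49 = -294)
sqrt(R + r(N)) = sqrt(-294 - 39) = sqrt(-333) = 3*I*sqrt(37)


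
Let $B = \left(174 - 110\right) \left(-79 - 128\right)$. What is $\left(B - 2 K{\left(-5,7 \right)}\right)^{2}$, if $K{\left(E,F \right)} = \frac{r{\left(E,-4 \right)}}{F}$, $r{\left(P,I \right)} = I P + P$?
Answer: $\frac{8605530756}{49} \approx 1.7562 \cdot 10^{8}$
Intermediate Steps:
$r{\left(P,I \right)} = P + I P$
$K{\left(E,F \right)} = - \frac{3 E}{F}$ ($K{\left(E,F \right)} = \frac{E \left(1 - 4\right)}{F} = \frac{E \left(-3\right)}{F} = \frac{\left(-3\right) E}{F} = - \frac{3 E}{F}$)
$B = -13248$ ($B = 64 \left(-207\right) = -13248$)
$\left(B - 2 K{\left(-5,7 \right)}\right)^{2} = \left(-13248 - 2 \left(\left(-3\right) \left(-5\right) \frac{1}{7}\right)\right)^{2} = \left(-13248 - \frac{30}{7}\right)^{2} = \left(- \frac{92766}{7}\right)^{2} = \frac{8605530756}{49}$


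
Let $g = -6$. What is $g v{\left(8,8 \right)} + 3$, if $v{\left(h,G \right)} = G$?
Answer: $-45$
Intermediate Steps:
$g v{\left(8,8 \right)} + 3 = \left(-6\right) 8 + 3 = -48 + 3 = -45$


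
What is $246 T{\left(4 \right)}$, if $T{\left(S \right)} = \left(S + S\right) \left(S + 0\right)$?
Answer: $7872$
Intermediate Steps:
$T{\left(S \right)} = 2 S^{2}$ ($T{\left(S \right)} = 2 S S = 2 S^{2}$)
$246 T{\left(4 \right)} = 246 \cdot 2 \cdot 4^{2} = 246 \cdot 2 \cdot 16 = 246 \cdot 32 = 7872$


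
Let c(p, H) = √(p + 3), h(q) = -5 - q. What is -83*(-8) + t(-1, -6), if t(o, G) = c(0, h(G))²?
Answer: 667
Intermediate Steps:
c(p, H) = √(3 + p)
t(o, G) = 3 (t(o, G) = (√(3 + 0))² = (√3)² = 3)
-83*(-8) + t(-1, -6) = -83*(-8) + 3 = 664 + 3 = 667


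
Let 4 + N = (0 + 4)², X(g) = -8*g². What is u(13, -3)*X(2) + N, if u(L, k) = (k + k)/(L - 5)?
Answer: 36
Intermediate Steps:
u(L, k) = 2*k/(-5 + L) (u(L, k) = (2*k)/(-5 + L) = 2*k/(-5 + L))
N = 12 (N = -4 + (0 + 4)² = -4 + 4² = -4 + 16 = 12)
u(13, -3)*X(2) + N = (2*(-3)/(-5 + 13))*(-8*2²) + 12 = (2*(-3)/8)*(-8*4) + 12 = (2*(-3)*(⅛))*(-32) + 12 = -¾*(-32) + 12 = 24 + 12 = 36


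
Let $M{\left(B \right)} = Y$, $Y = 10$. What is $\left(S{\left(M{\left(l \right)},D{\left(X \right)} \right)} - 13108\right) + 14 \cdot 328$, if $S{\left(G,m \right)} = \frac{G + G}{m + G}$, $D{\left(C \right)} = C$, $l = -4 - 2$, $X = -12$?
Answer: $-8526$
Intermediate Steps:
$l = -6$
$M{\left(B \right)} = 10$
$S{\left(G,m \right)} = \frac{2 G}{G + m}$
$\left(S{\left(M{\left(l \right)},D{\left(X \right)} \right)} - 13108\right) + 14 \cdot 328 = \left(2 \cdot 10 \frac{1}{10 - 12} - 13108\right) + 14 \cdot 328 = \left(2 \cdot 10 \frac{1}{-2} - 13108\right) + 4592 = \left(2 \cdot 10 \left(- \frac{1}{2}\right) - 13108\right) + 4592 = \left(-10 - 13108\right) + 4592 = -13118 + 4592 = -8526$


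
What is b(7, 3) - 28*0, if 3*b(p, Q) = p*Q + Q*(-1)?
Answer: 6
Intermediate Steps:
b(p, Q) = -Q/3 + Q*p/3 (b(p, Q) = (p*Q + Q*(-1))/3 = (Q*p - Q)/3 = (-Q + Q*p)/3 = -Q/3 + Q*p/3)
b(7, 3) - 28*0 = (⅓)*3*(-1 + 7) - 28*0 = (⅓)*3*6 + 0 = 6 + 0 = 6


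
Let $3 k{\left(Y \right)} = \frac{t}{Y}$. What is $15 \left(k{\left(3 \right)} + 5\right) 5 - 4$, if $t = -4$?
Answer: $\frac{1013}{3} \approx 337.67$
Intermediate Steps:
$k{\left(Y \right)} = - \frac{4}{3 Y}$ ($k{\left(Y \right)} = \frac{\left(-4\right) \frac{1}{Y}}{3} = - \frac{4}{3 Y}$)
$15 \left(k{\left(3 \right)} + 5\right) 5 - 4 = 15 \left(- \frac{4}{3 \cdot 3} + 5\right) 5 - 4 = 15 \left(\left(- \frac{4}{3}\right) \frac{1}{3} + 5\right) 5 - 4 = 15 \left(- \frac{4}{9} + 5\right) 5 - 4 = 15 \cdot \frac{41}{9} \cdot 5 - 4 = 15 \cdot \frac{205}{9} - 4 = \frac{1025}{3} - 4 = \frac{1013}{3}$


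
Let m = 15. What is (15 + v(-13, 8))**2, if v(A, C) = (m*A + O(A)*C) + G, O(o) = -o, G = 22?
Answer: 2916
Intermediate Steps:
v(A, C) = 22 + 15*A - A*C (v(A, C) = (15*A + (-A)*C) + 22 = (15*A - A*C) + 22 = 22 + 15*A - A*C)
(15 + v(-13, 8))**2 = (15 + (22 + 15*(-13) - 1*(-13)*8))**2 = (15 + (22 - 195 + 104))**2 = (15 - 69)**2 = (-54)**2 = 2916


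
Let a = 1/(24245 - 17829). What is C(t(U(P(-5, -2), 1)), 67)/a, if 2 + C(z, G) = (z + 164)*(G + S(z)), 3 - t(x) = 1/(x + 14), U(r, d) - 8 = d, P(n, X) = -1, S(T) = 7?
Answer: 1822875424/23 ≈ 7.9255e+7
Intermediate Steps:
U(r, d) = 8 + d
t(x) = 3 - 1/(14 + x) (t(x) = 3 - 1/(x + 14) = 3 - 1/(14 + x))
C(z, G) = -2 + (7 + G)*(164 + z) (C(z, G) = -2 + (z + 164)*(G + 7) = -2 + (164 + z)*(7 + G) = -2 + (7 + G)*(164 + z))
a = 1/6416 ≈ 0.00015586
C(t(U(P(-5, -2), 1)), 67)/a = (1146 + 7*((41 + 3*(8 + 1))/(14 + (8 + 1))) + 164*67 + 67*((41 + 3*(8 + 1))/(14 + (8 + 1))))/(1/6416) = (1146 + 7*((41 + 3*9)/(14 + 9)) + 10988 + 67*((41 + 3*9)/(14 + 9)))*6416 = (1146 + 7*((41 + 27)/23) + 10988 + 67*((41 + 27)/23))*6416 = (1146 + 7*((1/23)*68) + 10988 + 67*((1/23)*68))*6416 = (1146 + 7*(68/23) + 10988 + 67*(68/23))*6416 = (1146 + 476/23 + 10988 + 4556/23)*6416 = (284114/23)*6416 = 1822875424/23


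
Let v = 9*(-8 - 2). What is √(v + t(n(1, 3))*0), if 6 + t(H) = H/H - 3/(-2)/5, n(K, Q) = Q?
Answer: 3*I*√10 ≈ 9.4868*I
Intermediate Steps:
t(H) = -47/10 (t(H) = -6 + (H/H - 3/(-2)/5) = -6 + (1 - 3*(-½)*(⅕)) = -6 + (1 + (3/2)*(⅕)) = -6 + (1 + 3/10) = -6 + 13/10 = -47/10)
v = -90 (v = 9*(-10) = -90)
√(v + t(n(1, 3))*0) = √(-90 - 47/10*0) = √(-90 + 0) = √(-90) = 3*I*√10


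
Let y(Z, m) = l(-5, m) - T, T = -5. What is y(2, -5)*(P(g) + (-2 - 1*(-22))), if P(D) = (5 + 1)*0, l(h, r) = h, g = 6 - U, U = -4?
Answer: 0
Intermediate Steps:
g = 10 (g = 6 - 1*(-4) = 6 + 4 = 10)
y(Z, m) = 0 (y(Z, m) = -5 - 1*(-5) = -5 + 5 = 0)
P(D) = 0 (P(D) = 6*0 = 0)
y(2, -5)*(P(g) + (-2 - 1*(-22))) = 0*(0 + (-2 - 1*(-22))) = 0*(0 + (-2 + 22)) = 0*(0 + 20) = 0*20 = 0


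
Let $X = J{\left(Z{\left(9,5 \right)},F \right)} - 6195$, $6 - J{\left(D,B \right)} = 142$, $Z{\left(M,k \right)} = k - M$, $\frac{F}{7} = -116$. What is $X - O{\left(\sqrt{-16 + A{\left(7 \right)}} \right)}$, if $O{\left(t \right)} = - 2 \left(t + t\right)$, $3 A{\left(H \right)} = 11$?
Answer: $-6331 + \frac{4 i \sqrt{111}}{3} \approx -6331.0 + 14.048 i$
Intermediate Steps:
$F = -812$ ($F = 7 \left(-116\right) = -812$)
$A{\left(H \right)} = \frac{11}{3}$ ($A{\left(H \right)} = \frac{1}{3} \cdot 11 = \frac{11}{3}$)
$J{\left(D,B \right)} = -136$ ($J{\left(D,B \right)} = 6 - 142 = -136$)
$O{\left(t \right)} = - 4 t$ ($O{\left(t \right)} = - 2 \cdot 2 t = - 4 t$)
$X = -6331$ ($X = -136 - 6195 = -6331$)
$X - O{\left(\sqrt{-16 + A{\left(7 \right)}} \right)} = -6331 - - 4 \sqrt{-16 + \frac{11}{3}} = -6331 - - 4 \sqrt{- \frac{37}{3}} = -6331 - - 4 \frac{i \sqrt{111}}{3} = -6331 - - \frac{4 i \sqrt{111}}{3} = -6331 + \frac{4 i \sqrt{111}}{3}$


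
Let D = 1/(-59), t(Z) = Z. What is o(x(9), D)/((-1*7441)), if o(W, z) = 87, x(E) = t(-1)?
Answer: -87/7441 ≈ -0.011692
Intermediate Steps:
x(E) = -1
D = -1/59 ≈ -0.016949
o(x(9), D)/((-1*7441)) = 87/((-1*7441)) = 87/(-7441) = 87*(-1/7441) = -87/7441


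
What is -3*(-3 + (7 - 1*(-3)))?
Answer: -21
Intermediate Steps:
-3*(-3 + (7 - 1*(-3))) = -3*(-3 + (7 + 3)) = -3*(-3 + 10) = -3*7 = -21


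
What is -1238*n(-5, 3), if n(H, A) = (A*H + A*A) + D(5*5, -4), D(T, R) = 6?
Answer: 0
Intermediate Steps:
n(H, A) = 6 + A² + A*H (n(H, A) = (A*H + A*A) + 6 = (A*H + A²) + 6 = (A² + A*H) + 6 = 6 + A² + A*H)
-1238*n(-5, 3) = -1238*(6 + 3² + 3*(-5)) = -1238*(6 + 9 - 15) = -1238*0 = 0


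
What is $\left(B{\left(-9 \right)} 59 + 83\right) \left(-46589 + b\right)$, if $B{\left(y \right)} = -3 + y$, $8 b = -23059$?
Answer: $\frac{247356875}{8} \approx 3.092 \cdot 10^{7}$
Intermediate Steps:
$b = - \frac{23059}{8}$ ($b = \frac{1}{8} \left(-23059\right) = - \frac{23059}{8} \approx -2882.4$)
$\left(B{\left(-9 \right)} 59 + 83\right) \left(-46589 + b\right) = \left(\left(-3 - 9\right) 59 + 83\right) \left(-46589 - \frac{23059}{8}\right) = \left(\left(-12\right) 59 + 83\right) \left(- \frac{395771}{8}\right) = \left(-708 + 83\right) \left(- \frac{395771}{8}\right) = \left(-625\right) \left(- \frac{395771}{8}\right) = \frac{247356875}{8}$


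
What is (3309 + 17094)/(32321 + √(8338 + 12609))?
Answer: 73271707/116069566 - 2267*√20947/116069566 ≈ 0.62845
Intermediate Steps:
(3309 + 17094)/(32321 + √(8338 + 12609)) = 20403/(32321 + √20947)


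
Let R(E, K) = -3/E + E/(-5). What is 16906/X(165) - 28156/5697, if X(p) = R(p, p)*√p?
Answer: -28156/5697 - 8453*√165/2724 ≈ -44.803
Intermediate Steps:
R(E, K) = -3/E - E/5 (R(E, K) = -3/E + E*(-⅕) = -3/E - E/5)
X(p) = √p*(-3/p - p/5) (X(p) = (-3/p - p/5)*√p = √p*(-3/p - p/5))
16906/X(165) - 28156/5697 = 16906/(((-15 - 1*165²)/(5*√165))) - 28156/5697 = 16906/(((√165/165)*(-15 - 1*27225)/5)) - 28156*1/5697 = 16906/(((√165/165)*(-15 - 27225)/5)) - 28156/5697 = 16906/(((⅕)*(√165/165)*(-27240))) - 28156/5697 = 16906/((-1816*√165/55)) - 28156/5697 = 16906*(-√165/5448) - 28156/5697 = -8453*√165/2724 - 28156/5697 = -28156/5697 - 8453*√165/2724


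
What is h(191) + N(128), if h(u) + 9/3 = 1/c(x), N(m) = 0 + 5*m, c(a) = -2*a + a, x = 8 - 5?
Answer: 1910/3 ≈ 636.67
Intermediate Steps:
x = 3
c(a) = -a
N(m) = 5*m
h(u) = -10/3 (h(u) = -3 + 1/(-1*3) = -3 + 1/(-3) = -3 - 1/3 = -10/3)
h(191) + N(128) = -10/3 + 5*128 = -10/3 + 640 = 1910/3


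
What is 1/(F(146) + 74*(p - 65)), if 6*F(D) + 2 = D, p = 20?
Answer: -1/3306 ≈ -0.00030248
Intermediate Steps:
F(D) = -⅓ + D/6
1/(F(146) + 74*(p - 65)) = 1/((-⅓ + (⅙)*146) + 74*(20 - 65)) = 1/((-⅓ + 73/3) + 74*(-45)) = 1/(24 - 3330) = 1/(-3306) = -1/3306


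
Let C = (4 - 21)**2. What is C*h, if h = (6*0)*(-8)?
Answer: 0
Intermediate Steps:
h = 0 (h = 0*(-8) = 0)
C = 289 (C = (-17)**2 = 289)
C*h = 289*0 = 0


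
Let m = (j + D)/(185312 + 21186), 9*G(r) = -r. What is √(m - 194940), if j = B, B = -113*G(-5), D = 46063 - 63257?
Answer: I*√74812704829468718/619494 ≈ 441.52*I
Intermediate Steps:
G(r) = -r/9 (G(r) = (-r)/9 = -r/9)
D = -17194
B = -565/9 (B = -(-113)*(-5)/9 = -113*5/9 = -565/9 ≈ -62.778)
j = -565/9 ≈ -62.778
m = -155311/1858482 (m = (-565/9 - 17194)/(185312 + 21186) = -155311/9/206498 = -155311/9*1/206498 = -155311/1858482 ≈ -0.083569)
√(m - 194940) = √(-155311/1858482 - 194940) = √(-362292636391/1858482) = I*√74812704829468718/619494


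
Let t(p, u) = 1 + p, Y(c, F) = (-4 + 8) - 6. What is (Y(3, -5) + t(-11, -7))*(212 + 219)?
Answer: -5172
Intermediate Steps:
Y(c, F) = -2 (Y(c, F) = 4 - 6 = -2)
(Y(3, -5) + t(-11, -7))*(212 + 219) = (-2 + (1 - 11))*(212 + 219) = (-2 - 10)*431 = -12*431 = -5172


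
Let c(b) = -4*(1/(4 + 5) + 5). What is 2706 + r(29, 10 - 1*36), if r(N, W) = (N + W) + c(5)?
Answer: 24197/9 ≈ 2688.6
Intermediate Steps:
c(b) = -184/9 (c(b) = -4*(1/9 + 5) = -4*46/9 = -184/9)
r(N, W) = -184/9 + N + W (r(N, W) = (N + W) - 184/9 = -184/9 + N + W)
2706 + r(29, 10 - 1*36) = 2706 + (-184/9 + 29 + (10 - 1*36)) = 2706 + (-184/9 + 29 + (10 - 36)) = 2706 + (-184/9 + 29 - 26) = 2706 - 157/9 = 24197/9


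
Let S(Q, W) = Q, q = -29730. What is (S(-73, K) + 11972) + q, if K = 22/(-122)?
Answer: -17831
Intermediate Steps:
K = -11/61 (K = 22*(-1/122) = -11/61 ≈ -0.18033)
(S(-73, K) + 11972) + q = (-73 + 11972) - 29730 = 11899 - 29730 = -17831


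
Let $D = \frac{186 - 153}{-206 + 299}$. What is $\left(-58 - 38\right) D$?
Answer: $- \frac{1056}{31} \approx -34.065$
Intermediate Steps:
$D = \frac{11}{31}$ ($D = \frac{33}{93} = 33 \cdot \frac{1}{93} = \frac{11}{31} \approx 0.35484$)
$\left(-58 - 38\right) D = \left(-58 - 38\right) \frac{11}{31} = \left(-96\right) \frac{11}{31} = - \frac{1056}{31}$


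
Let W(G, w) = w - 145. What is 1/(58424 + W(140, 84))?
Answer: 1/58363 ≈ 1.7134e-5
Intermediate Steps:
W(G, w) = -145 + w
1/(58424 + W(140, 84)) = 1/(58424 + (-145 + 84)) = 1/(58424 - 61) = 1/58363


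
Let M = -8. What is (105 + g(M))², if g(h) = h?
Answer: 9409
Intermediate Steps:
(105 + g(M))² = (105 - 8)² = 97² = 9409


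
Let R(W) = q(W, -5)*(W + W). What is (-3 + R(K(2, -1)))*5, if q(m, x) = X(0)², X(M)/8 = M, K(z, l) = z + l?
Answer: -15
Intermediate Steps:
K(z, l) = l + z
X(M) = 8*M
q(m, x) = 0 (q(m, x) = (8*0)² = 0² = 0)
R(W) = 0 (R(W) = 0*(W + W) = 0*(2*W) = 0)
(-3 + R(K(2, -1)))*5 = (-3 + 0)*5 = -3*5 = -15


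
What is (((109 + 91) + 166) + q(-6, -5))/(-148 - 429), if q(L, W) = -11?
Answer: -355/577 ≈ -0.61525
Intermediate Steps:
(((109 + 91) + 166) + q(-6, -5))/(-148 - 429) = (((109 + 91) + 166) - 11)/(-148 - 429) = ((200 + 166) - 11)/(-577) = (366 - 11)*(-1/577) = 355*(-1/577) = -355/577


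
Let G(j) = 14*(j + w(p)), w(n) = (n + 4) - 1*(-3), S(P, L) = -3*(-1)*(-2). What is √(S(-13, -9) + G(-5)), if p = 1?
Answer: 6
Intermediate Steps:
S(P, L) = -6 (S(P, L) = 3*(-2) = -6)
w(n) = 7 + n (w(n) = (4 + n) + 3 = 7 + n)
G(j) = 112 + 14*j (G(j) = 14*(j + (7 + 1)) = 14*(j + 8) = 14*(8 + j) = 112 + 14*j)
√(S(-13, -9) + G(-5)) = √(-6 + (112 + 14*(-5))) = √(-6 + (112 - 70)) = √(-6 + 42) = √36 = 6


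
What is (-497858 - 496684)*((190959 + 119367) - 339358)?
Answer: 28873543344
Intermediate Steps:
(-497858 - 496684)*((190959 + 119367) - 339358) = -994542*(310326 - 339358) = -994542*(-29032) = 28873543344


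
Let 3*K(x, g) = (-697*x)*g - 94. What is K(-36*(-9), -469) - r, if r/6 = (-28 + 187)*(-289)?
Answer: 106740356/3 ≈ 3.5580e+7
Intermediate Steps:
K(x, g) = -94/3 - 697*g*x/3 (K(x, g) = ((-697*x)*g - 94)/3 = (-697*g*x - 94)/3 = (-94 - 697*g*x)/3 = -94/3 - 697*g*x/3)
r = -275706 (r = 6*((-28 + 187)*(-289)) = 6*(159*(-289)) = 6*(-45951) = -275706)
K(-36*(-9), -469) - r = (-94/3 - 697/3*(-469)*(-36*(-9))) - 1*(-275706) = (-94/3 - 697/3*(-469)*324) + 275706 = (-94/3 + 35304444) + 275706 = 105913238/3 + 275706 = 106740356/3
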